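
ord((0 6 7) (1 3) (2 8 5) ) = 6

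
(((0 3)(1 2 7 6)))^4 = ()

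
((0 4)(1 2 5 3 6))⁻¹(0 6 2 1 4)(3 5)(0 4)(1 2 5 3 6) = (0 4 1 5 2)(3 6)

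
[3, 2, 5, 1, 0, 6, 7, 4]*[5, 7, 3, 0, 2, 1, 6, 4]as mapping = [0→0, 1→3, 2→1, 3→7, 4→5, 5→6, 6→4, 7→2]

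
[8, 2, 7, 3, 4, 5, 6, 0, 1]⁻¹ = [7, 8, 1, 3, 4, 5, 6, 2, 0]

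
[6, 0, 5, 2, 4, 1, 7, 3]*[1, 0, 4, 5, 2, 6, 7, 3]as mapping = [0→7, 1→1, 2→6, 3→4, 4→2, 5→0, 6→3, 7→5]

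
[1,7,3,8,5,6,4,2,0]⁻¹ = [8,0,7,2,6,4,5,1,3]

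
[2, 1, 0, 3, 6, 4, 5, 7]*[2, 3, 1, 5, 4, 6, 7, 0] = [1, 3, 2, 5, 7, 4, 6, 0]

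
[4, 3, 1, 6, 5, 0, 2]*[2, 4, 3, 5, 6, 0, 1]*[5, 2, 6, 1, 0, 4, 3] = [3, 4, 0, 2, 5, 6, 1]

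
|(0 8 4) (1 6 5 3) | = 12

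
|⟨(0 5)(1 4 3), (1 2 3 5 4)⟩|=720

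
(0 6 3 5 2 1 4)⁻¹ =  (0 4 1 2 5 3 6)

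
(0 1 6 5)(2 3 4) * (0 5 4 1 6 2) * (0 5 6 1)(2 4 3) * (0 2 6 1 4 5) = (0 4)(1 5)(2 6 3)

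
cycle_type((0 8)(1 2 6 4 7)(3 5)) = 2^2.5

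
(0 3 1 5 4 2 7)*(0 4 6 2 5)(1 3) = (0 1)(2 7 4 5 6)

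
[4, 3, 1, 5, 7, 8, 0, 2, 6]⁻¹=[6, 2, 7, 1, 0, 3, 8, 4, 5]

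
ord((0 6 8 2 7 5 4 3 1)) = 9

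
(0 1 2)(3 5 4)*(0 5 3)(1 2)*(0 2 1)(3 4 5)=(0 1)(2 3 4)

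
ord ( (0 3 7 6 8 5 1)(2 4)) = 14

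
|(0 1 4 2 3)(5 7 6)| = 15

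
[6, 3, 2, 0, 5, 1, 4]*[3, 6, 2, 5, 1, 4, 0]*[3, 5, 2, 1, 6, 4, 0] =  [3, 4, 2, 1, 6, 0, 5]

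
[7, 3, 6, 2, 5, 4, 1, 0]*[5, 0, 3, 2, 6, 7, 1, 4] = [4, 2, 1, 3, 7, 6, 0, 5]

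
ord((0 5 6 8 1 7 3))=7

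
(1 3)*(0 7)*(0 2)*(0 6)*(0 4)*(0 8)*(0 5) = (0 7 2 6 4 8 5)(1 3)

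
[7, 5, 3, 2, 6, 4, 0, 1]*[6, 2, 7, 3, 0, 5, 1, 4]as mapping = [0→4, 1→5, 2→3, 3→7, 4→1, 5→0, 6→6, 7→2]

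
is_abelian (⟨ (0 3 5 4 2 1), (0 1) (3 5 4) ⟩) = no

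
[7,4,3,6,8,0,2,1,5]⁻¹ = [5,7,6,2,1,8,3,0,4]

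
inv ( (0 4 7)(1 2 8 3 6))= (0 7 4)(1 6 3 8 2)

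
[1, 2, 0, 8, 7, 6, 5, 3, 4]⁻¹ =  [2, 0, 1, 7, 8, 6, 5, 4, 3]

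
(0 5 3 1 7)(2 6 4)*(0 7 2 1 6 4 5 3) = (0 3 6 5)(1 2 4)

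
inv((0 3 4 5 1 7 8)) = (0 8 7 1 5 4 3)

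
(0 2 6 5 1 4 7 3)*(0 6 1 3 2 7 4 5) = (0 7 2 1 5 3 6)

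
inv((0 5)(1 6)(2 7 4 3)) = (0 5)(1 6)(2 3 4 7)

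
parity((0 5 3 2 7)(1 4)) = odd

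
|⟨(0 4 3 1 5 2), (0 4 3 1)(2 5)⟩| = 72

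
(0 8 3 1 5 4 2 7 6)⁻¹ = (0 6 7 2 4 5 1 3 8)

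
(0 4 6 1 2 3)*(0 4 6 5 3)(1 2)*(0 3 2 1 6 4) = (0 4 5 2 3)(1 6)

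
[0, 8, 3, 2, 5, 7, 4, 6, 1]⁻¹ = [0, 8, 3, 2, 6, 4, 7, 5, 1]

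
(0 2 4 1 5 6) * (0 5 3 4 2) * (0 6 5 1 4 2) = (0 6 1 3 2)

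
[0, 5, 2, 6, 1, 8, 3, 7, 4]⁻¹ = [0, 4, 2, 6, 8, 1, 3, 7, 5]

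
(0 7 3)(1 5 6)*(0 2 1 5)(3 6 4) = (0 7 6 5 4 3 2 1)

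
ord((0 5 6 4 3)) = 5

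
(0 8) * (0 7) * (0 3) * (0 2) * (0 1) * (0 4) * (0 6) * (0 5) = (0 8 7 3 2 1 4 6 5)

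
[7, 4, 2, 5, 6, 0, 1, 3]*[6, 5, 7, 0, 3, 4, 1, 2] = [2, 3, 7, 4, 1, 6, 5, 0]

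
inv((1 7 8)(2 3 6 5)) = (1 8 7)(2 5 6 3)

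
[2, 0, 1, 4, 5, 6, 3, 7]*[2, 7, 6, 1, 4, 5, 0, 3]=[6, 2, 7, 4, 5, 0, 1, 3]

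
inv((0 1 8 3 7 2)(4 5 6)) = (0 2 7 3 8 1)(4 6 5)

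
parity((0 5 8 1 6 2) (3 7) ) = even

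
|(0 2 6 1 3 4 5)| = 7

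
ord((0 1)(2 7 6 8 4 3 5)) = 14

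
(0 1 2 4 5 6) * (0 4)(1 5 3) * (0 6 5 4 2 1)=(0 4 3)(2 6)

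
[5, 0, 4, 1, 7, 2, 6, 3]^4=[7, 4, 1, 2, 0, 3, 6, 5]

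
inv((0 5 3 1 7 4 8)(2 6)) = (0 8 4 7 1 3 5)(2 6)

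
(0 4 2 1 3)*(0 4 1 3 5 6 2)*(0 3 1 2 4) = (0 2 1 5 6 4 3)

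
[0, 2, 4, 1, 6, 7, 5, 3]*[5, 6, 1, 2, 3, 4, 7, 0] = [5, 1, 3, 6, 7, 0, 4, 2]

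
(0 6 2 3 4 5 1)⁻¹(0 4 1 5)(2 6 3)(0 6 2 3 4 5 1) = (0 1 6 5)(2 4 3)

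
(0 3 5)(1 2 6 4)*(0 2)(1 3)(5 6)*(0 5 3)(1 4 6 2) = (0 4)(1 5)(2 3)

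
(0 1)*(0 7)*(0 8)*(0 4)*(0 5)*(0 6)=(0 1 7 8 4 5 6)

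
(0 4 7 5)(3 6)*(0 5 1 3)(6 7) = (0 4 6)(1 3 7)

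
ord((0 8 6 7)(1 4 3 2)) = 4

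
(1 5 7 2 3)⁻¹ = (1 3 2 7 5)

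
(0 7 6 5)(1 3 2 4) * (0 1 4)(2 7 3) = (0 3 7 6 5 1 2)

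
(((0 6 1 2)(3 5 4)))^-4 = (3 4 5)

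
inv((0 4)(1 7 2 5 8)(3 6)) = (0 4)(1 8 5 2 7)(3 6)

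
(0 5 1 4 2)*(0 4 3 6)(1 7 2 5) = (0 1 3 6)(2 4 5 7)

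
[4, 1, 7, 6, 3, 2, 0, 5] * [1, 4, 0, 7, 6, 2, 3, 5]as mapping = [0→6, 1→4, 2→5, 3→3, 4→7, 5→0, 6→1, 7→2]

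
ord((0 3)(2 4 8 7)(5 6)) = 4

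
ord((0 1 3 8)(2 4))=4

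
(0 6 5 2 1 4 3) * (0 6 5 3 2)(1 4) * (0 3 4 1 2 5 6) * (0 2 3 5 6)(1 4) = (1 3 2 4 6)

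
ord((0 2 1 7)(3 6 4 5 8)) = 20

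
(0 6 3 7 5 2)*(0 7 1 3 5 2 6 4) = (0 4)(1 3)(2 7)(5 6)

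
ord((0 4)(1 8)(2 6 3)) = 6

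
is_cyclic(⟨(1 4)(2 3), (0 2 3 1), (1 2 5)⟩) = no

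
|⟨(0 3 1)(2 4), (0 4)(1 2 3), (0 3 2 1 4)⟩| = 120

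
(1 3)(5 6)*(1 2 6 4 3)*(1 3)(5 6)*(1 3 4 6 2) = (1 4 3)(2 5 6)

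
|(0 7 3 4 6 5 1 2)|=8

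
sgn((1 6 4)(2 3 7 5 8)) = 1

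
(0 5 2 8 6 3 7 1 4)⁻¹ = (0 4 1 7 3 6 8 2 5)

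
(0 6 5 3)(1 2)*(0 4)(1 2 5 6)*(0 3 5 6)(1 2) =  (0 2 1 6)(3 4)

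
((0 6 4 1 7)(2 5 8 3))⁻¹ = (0 7 1 4 6)(2 3 8 5)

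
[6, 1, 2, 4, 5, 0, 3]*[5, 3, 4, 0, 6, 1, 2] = [2, 3, 4, 6, 1, 5, 0] 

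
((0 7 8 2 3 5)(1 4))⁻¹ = (0 5 3 2 8 7)(1 4)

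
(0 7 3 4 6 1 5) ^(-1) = (0 5 1 6 4 3 7) 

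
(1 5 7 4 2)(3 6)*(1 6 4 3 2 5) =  (2 6)(3 4 5 7)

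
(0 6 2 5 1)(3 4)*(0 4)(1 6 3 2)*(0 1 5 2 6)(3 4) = (0 4 6 5)(1 3)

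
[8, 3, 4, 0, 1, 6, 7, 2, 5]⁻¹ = [3, 4, 7, 1, 2, 8, 5, 6, 0]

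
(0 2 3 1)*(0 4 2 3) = (0 3 1 4 2)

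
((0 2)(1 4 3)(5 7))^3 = (0 2)(5 7)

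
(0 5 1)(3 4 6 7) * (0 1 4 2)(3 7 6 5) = (0 3 2)(4 5)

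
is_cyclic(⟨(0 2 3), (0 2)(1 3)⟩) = no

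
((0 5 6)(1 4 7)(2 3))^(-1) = (0 6 5)(1 7 4)(2 3)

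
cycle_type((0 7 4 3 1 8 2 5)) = 8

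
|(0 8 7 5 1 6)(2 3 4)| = 6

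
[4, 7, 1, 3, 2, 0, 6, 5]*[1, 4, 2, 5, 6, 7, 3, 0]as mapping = [0→6, 1→0, 2→4, 3→5, 4→2, 5→1, 6→3, 7→7]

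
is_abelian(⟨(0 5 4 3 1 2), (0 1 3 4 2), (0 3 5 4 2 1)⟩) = no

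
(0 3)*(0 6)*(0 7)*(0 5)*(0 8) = (0 3 6 7 5 8) 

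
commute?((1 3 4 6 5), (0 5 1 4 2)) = no:(1 3 4 6 5) * (0 5 1 4 2) = (0 5 4 6 1 3 2), (0 5 1 4 2) * (1 3 4 6 5) = (0 1 6 5 3 4 2)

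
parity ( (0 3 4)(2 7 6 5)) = odd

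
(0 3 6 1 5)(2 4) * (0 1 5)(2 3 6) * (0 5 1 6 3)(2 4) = (0 3 4)(1 5 6)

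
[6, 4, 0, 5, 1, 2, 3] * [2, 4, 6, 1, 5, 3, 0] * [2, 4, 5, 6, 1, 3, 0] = [2, 3, 5, 6, 1, 0, 4]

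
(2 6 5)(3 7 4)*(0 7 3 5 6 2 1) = (0 7 4 5 1)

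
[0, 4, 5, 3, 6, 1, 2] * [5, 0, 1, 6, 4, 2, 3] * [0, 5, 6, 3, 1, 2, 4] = [2, 1, 6, 4, 3, 0, 5]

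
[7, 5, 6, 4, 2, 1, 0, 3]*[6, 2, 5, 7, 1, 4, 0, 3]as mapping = [0→3, 1→4, 2→0, 3→1, 4→5, 5→2, 6→6, 7→7]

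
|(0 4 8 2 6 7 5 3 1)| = 9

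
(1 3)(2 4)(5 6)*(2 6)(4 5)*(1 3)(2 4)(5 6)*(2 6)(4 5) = ()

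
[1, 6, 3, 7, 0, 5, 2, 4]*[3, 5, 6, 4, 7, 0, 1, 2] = [5, 1, 4, 2, 3, 0, 6, 7] 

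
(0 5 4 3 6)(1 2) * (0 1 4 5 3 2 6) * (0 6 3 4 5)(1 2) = (0 4 1 3 6 2 5)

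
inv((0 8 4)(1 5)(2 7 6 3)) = (0 4 8)(1 5)(2 3 6 7)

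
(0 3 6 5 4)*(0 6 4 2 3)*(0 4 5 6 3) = (0 4 3 5 2)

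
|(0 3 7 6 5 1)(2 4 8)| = 6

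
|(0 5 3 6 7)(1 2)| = 10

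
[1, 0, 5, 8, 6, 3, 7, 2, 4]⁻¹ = [1, 0, 7, 5, 8, 2, 4, 6, 3]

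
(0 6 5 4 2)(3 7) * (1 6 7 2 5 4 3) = (0 7 1 6 4 5 3 2)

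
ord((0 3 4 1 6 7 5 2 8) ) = 9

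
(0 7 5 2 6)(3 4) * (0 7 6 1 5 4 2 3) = (0 6 7 4)(1 5 3 2)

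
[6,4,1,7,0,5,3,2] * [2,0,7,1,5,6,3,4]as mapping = [0→3,1→5,2→0,3→4,4→2,5→6,6→1,7→7]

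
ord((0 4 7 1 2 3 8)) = 7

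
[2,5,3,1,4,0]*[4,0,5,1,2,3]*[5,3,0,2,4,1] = [1,2,3,5,0,4]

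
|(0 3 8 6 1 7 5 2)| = 8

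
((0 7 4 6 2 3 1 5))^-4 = (0 2)(1 4)(3 7)(5 6)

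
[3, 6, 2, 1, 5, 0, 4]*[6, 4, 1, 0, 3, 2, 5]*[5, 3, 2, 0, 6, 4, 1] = [5, 4, 3, 6, 2, 1, 0]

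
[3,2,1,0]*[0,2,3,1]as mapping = [0→1,1→3,2→2,3→0]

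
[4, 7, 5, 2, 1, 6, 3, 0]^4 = [0, 1, 2, 3, 4, 5, 6, 7]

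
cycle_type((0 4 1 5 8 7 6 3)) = 8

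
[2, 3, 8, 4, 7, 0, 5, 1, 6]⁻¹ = [5, 7, 0, 1, 3, 6, 8, 4, 2]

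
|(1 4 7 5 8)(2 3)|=10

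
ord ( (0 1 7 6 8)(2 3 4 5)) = 20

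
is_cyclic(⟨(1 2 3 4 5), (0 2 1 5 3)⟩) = no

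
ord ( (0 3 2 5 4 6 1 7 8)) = 9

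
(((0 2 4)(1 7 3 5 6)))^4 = (0 2 4)(1 6 5 3 7)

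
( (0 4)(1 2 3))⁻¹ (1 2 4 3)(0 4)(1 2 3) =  (0 1 2 3)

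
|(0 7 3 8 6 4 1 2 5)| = 9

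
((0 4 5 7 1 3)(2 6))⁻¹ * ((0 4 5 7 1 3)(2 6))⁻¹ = (0 1 5)(3 7 4)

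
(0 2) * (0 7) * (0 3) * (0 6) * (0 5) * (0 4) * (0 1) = (0 2 7 3 6 5 4 1)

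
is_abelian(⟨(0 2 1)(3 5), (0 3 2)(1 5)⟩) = no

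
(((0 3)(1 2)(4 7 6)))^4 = (4 7 6)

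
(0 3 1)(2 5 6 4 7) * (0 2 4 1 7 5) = (0 3 7 4 5 6 1 2)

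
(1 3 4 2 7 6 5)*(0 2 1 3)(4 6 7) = (0 2 4 1)(3 6 5)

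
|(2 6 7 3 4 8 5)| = 7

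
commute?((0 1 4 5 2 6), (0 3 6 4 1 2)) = no:(0 1 4 5 2 6)*(0 3 6 4 1 2) = (0 2 4 5)(3 6), (0 3 6 4 1 2)*(0 1 4 5 2 6) = (0 3)(1 6 5 2)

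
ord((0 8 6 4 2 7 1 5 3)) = 9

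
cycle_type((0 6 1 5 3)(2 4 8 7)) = 4.5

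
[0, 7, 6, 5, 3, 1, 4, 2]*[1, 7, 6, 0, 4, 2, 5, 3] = [1, 3, 5, 2, 0, 7, 4, 6]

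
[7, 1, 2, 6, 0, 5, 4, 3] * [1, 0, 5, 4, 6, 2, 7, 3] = [3, 0, 5, 7, 1, 2, 6, 4]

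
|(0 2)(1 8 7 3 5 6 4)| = 14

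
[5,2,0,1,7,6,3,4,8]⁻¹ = [2,3,1,6,7,0,5,4,8]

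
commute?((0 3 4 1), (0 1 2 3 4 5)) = no:(0 3 4 1)*(0 1 2 3 4 5) = (0 4 2 3 5), (0 1 2 3 4 5)*(0 3 4 1) = (1 2 4 5 3)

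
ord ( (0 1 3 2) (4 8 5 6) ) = 4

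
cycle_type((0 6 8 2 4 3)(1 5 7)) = 3.6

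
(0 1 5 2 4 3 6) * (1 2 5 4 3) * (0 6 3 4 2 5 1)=(0 5 1 2 4)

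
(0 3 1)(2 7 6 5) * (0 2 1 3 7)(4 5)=(0 7 6 4 5 1 2)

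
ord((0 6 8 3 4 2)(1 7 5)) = 6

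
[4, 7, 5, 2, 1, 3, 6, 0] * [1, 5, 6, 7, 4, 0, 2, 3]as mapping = [0→4, 1→3, 2→0, 3→6, 4→5, 5→7, 6→2, 7→1]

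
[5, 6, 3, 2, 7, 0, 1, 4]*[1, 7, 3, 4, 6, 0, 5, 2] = [0, 5, 4, 3, 2, 1, 7, 6]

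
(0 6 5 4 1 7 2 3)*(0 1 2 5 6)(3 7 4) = (1 4 2 7 5 3)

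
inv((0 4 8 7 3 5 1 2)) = (0 2 1 5 3 7 8 4)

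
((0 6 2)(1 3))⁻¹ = (0 2 6)(1 3)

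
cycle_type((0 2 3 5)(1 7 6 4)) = 4^2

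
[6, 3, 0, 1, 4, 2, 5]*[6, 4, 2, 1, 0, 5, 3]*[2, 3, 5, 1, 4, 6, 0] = [1, 3, 0, 4, 2, 5, 6]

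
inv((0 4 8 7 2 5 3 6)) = (0 6 3 5 2 7 8 4)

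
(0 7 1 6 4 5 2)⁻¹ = (0 2 5 4 6 1 7)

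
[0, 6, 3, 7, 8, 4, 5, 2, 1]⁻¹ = [0, 8, 7, 2, 5, 6, 1, 3, 4]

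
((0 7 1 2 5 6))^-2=(0 5 1)(2 7 6)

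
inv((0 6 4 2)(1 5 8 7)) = (0 2 4 6)(1 7 8 5)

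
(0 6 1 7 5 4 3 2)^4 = (0 5)(1 3)(2 7)(4 6)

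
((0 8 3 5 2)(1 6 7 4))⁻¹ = (0 2 5 3 8)(1 4 7 6)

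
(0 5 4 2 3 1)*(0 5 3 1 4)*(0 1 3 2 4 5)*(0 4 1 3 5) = (0 2 5 3)(1 4)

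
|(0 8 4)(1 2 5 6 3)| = 15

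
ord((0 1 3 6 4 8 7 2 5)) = 9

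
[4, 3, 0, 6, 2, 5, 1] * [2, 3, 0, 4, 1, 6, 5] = [1, 4, 2, 5, 0, 6, 3]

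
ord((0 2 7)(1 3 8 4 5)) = 15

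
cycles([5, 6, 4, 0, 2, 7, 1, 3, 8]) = (0 5 7 3)(1 6)(2 4)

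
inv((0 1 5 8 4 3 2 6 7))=(0 7 6 2 3 4 8 5 1)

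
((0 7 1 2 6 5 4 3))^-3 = (0 5 1 3 6 7 4 2)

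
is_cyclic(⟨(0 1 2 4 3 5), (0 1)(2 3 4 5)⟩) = no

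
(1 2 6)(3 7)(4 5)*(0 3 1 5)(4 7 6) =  (0 3 6 5 7 1 2 4)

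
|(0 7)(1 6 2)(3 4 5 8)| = 12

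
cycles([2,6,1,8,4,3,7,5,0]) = (0 2 1 6 7 5 3 8)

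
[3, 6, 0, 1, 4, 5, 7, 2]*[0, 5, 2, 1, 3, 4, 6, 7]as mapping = [0→1, 1→6, 2→0, 3→5, 4→3, 5→4, 6→7, 7→2]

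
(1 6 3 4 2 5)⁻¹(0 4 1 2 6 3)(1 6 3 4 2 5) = (0 2 6 5 3 4)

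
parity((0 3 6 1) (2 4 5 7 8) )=odd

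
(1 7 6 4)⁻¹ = (1 4 6 7)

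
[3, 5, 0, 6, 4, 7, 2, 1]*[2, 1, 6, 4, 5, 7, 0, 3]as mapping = [0→4, 1→7, 2→2, 3→0, 4→5, 5→3, 6→6, 7→1]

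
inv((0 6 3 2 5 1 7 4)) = (0 4 7 1 5 2 3 6)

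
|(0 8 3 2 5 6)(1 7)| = 6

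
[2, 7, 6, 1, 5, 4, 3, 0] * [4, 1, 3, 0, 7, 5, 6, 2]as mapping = [0→3, 1→2, 2→6, 3→1, 4→5, 5→7, 6→0, 7→4]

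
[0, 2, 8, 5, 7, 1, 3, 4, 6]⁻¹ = [0, 5, 1, 6, 7, 3, 8, 4, 2]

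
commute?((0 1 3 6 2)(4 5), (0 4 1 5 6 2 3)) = no:(0 1 3 6 2)(4 5)*(0 4 1 5 6 2 3) = (0 5 1)(2 4 6 3), (0 4 1 5 6 2 3)*(0 1 3 6 2)(4 5) = (0 5 2 6)(1 4 3)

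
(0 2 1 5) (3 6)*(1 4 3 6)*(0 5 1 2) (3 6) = (2 4 6 3) 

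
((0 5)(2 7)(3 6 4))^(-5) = (0 5)(2 7)(3 6 4)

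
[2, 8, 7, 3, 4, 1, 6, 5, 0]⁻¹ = [8, 5, 0, 3, 4, 7, 6, 2, 1]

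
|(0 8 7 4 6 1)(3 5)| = 6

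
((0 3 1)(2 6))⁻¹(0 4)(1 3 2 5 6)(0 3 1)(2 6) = (0 1 6 5 2)(3 4)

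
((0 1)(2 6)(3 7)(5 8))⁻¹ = (0 1)(2 6)(3 7)(5 8)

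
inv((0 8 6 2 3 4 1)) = (0 1 4 3 2 6 8)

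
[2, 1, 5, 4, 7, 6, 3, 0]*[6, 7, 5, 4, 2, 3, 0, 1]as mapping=[0→5, 1→7, 2→3, 3→2, 4→1, 5→0, 6→4, 7→6]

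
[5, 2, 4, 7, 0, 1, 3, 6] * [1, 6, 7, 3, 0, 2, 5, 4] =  [2, 7, 0, 4, 1, 6, 3, 5]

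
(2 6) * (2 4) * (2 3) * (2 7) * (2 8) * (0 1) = (0 1)(2 6 4 3 7 8)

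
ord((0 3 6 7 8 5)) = 6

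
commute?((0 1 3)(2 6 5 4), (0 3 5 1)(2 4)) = no:(0 1 3)(2 6 5 4) * (0 3 5 1)(2 4) = (1 5 2 6), (0 3 5 1)(2 4) * (0 1 3)(2 6 5 4) = (3 4 6 5)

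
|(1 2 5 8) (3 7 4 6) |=4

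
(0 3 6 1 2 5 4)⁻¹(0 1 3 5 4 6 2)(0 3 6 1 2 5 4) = (0 1 5 3 2 6 4)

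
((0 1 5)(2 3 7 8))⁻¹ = (0 5 1)(2 8 7 3)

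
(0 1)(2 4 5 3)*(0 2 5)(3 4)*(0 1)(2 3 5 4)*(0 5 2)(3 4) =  (0 5)(1 4)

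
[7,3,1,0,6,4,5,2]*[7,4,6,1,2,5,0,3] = [3,1,4,7,0,2,5,6]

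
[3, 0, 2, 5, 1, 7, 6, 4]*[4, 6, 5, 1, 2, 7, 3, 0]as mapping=[0→1, 1→4, 2→5, 3→7, 4→6, 5→0, 6→3, 7→2]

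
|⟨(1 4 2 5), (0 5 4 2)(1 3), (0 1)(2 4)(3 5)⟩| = 720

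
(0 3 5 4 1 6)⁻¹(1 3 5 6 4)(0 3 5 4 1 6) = (0 1 6 5 4)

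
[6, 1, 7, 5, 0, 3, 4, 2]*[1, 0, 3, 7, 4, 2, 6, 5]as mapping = [0→6, 1→0, 2→5, 3→2, 4→1, 5→7, 6→4, 7→3]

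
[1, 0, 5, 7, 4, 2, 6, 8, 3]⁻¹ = [1, 0, 5, 8, 4, 2, 6, 3, 7]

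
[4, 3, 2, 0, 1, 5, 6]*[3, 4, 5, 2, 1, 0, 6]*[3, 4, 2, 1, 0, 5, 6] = [4, 2, 5, 1, 0, 3, 6]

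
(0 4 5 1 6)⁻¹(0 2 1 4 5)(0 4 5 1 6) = (1 4 2 6 5)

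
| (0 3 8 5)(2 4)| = 4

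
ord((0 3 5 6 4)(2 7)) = 10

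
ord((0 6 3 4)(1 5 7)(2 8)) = 12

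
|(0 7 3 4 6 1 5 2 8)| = 9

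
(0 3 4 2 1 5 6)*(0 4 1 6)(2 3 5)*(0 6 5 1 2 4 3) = (0 1 4)(2 5 6 3)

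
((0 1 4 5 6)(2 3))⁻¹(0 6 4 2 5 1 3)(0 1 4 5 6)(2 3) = (0 5 3 6 4 2 1)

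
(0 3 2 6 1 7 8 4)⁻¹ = (0 4 8 7 1 6 2 3)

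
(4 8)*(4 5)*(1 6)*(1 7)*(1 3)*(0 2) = (0 2)(1 6 7 3)(4 8 5)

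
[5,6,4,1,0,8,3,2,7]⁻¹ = [4,3,7,6,2,0,1,8,5]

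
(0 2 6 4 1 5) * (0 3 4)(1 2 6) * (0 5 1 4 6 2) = (0 2 4)(3 6 5)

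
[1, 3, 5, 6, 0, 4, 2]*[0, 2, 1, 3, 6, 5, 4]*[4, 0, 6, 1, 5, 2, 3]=[6, 1, 2, 5, 4, 3, 0]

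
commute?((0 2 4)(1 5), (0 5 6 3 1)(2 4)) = no:(0 2 4)(1 5)*(0 5 6 3 1)(2 4) = (0 4 5)(1 6 3), (0 5 6 3 1)(2 4)*(0 2 4)(1 5) = (0 1 2)(3 5 6)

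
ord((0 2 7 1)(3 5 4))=12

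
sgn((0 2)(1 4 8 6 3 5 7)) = -1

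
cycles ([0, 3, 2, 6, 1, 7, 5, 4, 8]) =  (1 3 6 5 7 4)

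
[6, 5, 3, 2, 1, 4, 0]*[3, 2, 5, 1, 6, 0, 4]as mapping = [0→4, 1→0, 2→1, 3→5, 4→2, 5→6, 6→3]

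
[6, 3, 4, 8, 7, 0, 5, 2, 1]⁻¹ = [5, 8, 7, 1, 2, 6, 0, 4, 3]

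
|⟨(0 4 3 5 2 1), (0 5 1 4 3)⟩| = 720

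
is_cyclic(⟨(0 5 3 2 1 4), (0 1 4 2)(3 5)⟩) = no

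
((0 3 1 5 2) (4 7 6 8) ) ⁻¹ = (0 2 5 1 3) (4 8 6 7) 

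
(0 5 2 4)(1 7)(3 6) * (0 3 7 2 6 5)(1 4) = (1 2)(3 5 6 7 4)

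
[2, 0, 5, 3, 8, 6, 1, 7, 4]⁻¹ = [1, 6, 0, 3, 8, 2, 5, 7, 4]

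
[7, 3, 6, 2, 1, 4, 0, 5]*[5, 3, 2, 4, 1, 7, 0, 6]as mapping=[0→6, 1→4, 2→0, 3→2, 4→3, 5→1, 6→5, 7→7]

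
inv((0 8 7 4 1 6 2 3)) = (0 3 2 6 1 4 7 8)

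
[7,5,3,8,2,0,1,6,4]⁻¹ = [5,6,4,2,8,1,7,0,3]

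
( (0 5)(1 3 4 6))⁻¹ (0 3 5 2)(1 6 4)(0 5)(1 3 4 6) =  (0 2 5 4)(1 6 3)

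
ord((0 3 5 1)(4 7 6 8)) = 4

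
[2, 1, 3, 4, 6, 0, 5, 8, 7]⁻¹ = [5, 1, 0, 2, 3, 6, 4, 8, 7]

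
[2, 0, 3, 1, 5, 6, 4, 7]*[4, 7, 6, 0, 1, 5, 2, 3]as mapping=[0→6, 1→4, 2→0, 3→7, 4→5, 5→2, 6→1, 7→3]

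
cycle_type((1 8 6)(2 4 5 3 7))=3.5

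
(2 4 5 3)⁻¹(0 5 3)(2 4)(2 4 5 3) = (0 3 2)(4 5)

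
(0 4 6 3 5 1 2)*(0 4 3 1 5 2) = (0 3 2 4 6 1) 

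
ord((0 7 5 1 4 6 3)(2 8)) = 14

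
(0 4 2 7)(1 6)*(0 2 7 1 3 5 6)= (0 4 7 2 1)(3 5 6)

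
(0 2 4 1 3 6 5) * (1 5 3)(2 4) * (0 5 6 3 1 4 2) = (0 2)(1 4 6)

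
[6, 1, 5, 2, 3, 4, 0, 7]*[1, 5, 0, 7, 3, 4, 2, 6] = [2, 5, 4, 0, 7, 3, 1, 6]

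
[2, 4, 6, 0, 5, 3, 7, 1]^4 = [1, 0, 4, 7, 2, 6, 5, 3]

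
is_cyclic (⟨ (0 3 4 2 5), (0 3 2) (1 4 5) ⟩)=no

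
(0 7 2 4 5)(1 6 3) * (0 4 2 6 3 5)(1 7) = (0 1 3 7 6 5 4)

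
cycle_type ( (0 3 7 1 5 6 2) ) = 7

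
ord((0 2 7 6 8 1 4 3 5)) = 9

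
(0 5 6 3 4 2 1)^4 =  (0 4 5 2 6 1 3)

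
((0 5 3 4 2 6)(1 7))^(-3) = (0 4)(1 7)(2 5)(3 6)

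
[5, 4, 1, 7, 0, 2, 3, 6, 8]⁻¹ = [4, 2, 5, 6, 1, 0, 7, 3, 8]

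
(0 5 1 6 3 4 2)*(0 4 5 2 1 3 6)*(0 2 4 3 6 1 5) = (0 4 5 6 1 2 3)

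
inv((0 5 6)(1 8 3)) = (0 6 5)(1 3 8)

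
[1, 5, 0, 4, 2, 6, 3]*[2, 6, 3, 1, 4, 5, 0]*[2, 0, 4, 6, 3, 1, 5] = [5, 1, 4, 3, 6, 2, 0]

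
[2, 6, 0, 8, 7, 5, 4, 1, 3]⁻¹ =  [2, 7, 0, 8, 6, 5, 1, 4, 3]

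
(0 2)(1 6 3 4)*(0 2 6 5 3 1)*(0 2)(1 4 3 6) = (0 1 5 6 4 2)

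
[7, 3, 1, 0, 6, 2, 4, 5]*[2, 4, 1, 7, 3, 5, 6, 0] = [0, 7, 4, 2, 6, 1, 3, 5]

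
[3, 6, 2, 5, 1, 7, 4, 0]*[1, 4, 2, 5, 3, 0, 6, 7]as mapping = [0→5, 1→6, 2→2, 3→0, 4→4, 5→7, 6→3, 7→1]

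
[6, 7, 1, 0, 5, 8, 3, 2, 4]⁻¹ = [3, 2, 7, 6, 8, 4, 0, 1, 5]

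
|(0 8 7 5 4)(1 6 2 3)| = 20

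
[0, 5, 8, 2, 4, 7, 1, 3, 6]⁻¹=[0, 6, 3, 7, 4, 1, 8, 5, 2]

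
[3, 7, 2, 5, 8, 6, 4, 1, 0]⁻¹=[8, 7, 2, 0, 6, 3, 5, 1, 4]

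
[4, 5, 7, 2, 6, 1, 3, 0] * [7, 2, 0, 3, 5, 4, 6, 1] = [5, 4, 1, 0, 6, 2, 3, 7]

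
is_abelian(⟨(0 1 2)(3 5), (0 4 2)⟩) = no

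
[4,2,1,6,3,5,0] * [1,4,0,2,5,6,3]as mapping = [0→5,1→0,2→4,3→3,4→2,5→6,6→1]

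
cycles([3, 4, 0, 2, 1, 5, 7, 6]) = (0 3 2)(1 4)(6 7)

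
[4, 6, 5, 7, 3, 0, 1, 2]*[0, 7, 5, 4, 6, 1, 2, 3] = [6, 2, 1, 3, 4, 0, 7, 5]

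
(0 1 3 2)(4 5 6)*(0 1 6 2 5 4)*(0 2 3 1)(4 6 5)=(0 5 3 4 6 2)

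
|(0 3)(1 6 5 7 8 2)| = 6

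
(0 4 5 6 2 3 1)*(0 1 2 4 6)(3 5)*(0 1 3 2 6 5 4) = (0 5 1 3 6)(2 4)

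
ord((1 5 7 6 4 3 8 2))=8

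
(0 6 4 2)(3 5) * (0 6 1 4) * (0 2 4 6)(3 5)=(0 1 6 2)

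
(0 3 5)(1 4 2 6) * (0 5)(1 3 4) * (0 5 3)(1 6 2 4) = (0 1 6)(3 5)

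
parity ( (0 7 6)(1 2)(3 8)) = even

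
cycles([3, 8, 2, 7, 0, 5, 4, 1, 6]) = (0 3 7 1 8 6 4)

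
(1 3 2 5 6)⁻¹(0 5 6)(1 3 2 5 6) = (0 6 1)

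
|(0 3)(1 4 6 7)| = 4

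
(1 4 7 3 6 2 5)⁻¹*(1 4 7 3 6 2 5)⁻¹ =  (1 2 3 4 5 6 7)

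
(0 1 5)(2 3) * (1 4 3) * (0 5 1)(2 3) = (0 4 2)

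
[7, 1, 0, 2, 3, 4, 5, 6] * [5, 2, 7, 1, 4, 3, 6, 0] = [0, 2, 5, 7, 1, 4, 3, 6]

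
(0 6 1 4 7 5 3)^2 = (0 1 7 3 6 4 5)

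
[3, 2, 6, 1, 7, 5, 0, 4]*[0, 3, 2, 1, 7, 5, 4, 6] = [1, 2, 4, 3, 6, 5, 0, 7]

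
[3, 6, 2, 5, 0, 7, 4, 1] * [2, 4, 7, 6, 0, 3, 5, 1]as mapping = [0→6, 1→5, 2→7, 3→3, 4→2, 5→1, 6→0, 7→4]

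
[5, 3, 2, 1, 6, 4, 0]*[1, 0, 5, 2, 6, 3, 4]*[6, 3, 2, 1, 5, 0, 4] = [1, 2, 0, 6, 5, 4, 3]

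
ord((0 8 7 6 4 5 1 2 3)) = 9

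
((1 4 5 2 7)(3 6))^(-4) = (1 4 5 2 7)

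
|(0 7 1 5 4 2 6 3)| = 8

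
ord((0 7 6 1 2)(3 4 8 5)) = 20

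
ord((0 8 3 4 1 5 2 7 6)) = 9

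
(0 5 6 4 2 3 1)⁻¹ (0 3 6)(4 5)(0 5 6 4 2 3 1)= (1 4 5)(2 6)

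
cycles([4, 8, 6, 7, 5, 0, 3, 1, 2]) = (0 4 5)(1 8 2 6 3 7)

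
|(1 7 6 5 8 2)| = 6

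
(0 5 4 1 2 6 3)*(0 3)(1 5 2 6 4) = (0 2 4 5 1 6)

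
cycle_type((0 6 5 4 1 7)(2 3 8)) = 3.6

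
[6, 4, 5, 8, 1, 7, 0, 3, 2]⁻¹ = [6, 4, 8, 7, 1, 2, 0, 5, 3]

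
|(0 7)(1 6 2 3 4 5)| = 6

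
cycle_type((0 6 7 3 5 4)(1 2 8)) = 3.6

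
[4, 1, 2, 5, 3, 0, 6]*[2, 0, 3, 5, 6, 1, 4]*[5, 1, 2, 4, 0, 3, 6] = [6, 5, 4, 1, 3, 2, 0]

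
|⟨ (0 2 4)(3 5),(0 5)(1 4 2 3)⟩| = 720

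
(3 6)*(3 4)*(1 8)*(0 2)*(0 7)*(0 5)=(0 2 7 5) (1 8) (3 6 4) 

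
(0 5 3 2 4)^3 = (0 2 5 4 3)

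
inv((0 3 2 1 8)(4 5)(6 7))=(0 8 1 2 3)(4 5)(6 7)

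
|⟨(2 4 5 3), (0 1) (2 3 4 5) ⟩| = 48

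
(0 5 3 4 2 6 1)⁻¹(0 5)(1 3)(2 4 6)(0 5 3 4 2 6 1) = (0 4)(1 6 2)(3 5)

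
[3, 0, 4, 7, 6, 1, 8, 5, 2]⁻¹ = [1, 5, 8, 0, 2, 7, 4, 3, 6]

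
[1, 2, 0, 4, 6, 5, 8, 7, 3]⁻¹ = [2, 0, 1, 8, 3, 5, 4, 7, 6]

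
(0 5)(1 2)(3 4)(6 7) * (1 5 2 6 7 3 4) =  (0 2 5)(1 6 3)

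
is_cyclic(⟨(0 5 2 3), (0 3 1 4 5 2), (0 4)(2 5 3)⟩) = no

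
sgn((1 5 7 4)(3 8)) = 1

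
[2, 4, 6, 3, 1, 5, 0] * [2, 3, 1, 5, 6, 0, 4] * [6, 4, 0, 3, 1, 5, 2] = [4, 2, 1, 5, 3, 6, 0]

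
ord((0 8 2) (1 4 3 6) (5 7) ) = 12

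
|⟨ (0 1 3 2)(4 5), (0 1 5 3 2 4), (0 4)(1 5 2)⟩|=720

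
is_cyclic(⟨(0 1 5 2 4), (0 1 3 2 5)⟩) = no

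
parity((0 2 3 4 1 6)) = odd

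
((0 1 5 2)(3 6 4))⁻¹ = (0 2 5 1)(3 4 6)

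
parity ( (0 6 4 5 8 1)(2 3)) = even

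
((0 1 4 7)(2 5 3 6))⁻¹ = (0 7 4 1)(2 6 3 5)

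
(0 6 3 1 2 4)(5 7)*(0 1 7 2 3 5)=(0 6 5 2 4 1 3 7)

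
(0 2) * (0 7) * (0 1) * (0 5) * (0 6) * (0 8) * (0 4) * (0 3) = (0 2 7 1 5 6 8 4 3)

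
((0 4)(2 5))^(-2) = ()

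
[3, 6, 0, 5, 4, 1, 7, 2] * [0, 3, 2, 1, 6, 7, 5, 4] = [1, 5, 0, 7, 6, 3, 4, 2]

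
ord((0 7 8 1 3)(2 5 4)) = 15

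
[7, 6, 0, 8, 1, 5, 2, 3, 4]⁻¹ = [2, 4, 6, 7, 8, 5, 1, 0, 3]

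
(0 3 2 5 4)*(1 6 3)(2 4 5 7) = (0 1 6 3 4)(2 7)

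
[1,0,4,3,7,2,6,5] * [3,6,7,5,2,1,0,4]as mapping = [0→6,1→3,2→2,3→5,4→4,5→7,6→0,7→1]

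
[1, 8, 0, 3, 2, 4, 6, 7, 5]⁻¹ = [2, 0, 4, 3, 5, 8, 6, 7, 1]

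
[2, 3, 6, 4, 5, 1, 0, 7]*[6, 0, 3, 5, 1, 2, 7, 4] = [3, 5, 7, 1, 2, 0, 6, 4]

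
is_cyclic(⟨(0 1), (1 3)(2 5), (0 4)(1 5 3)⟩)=no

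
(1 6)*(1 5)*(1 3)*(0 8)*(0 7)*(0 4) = (0 8 7 4)(1 6 5 3)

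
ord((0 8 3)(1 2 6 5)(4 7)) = 12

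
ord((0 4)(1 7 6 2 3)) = 10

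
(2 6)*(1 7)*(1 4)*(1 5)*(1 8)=(1 7 4 5 8)(2 6)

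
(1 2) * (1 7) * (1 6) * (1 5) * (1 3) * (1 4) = (1 2 7 6 5 3 4)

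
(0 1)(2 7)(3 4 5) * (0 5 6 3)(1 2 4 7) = (0 2 1 5)(3 7 4 6)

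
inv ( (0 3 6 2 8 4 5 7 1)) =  (0 1 7 5 4 8 2 6 3)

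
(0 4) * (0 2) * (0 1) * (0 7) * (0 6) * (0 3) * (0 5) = (0 4 2 1 7 6 3 5)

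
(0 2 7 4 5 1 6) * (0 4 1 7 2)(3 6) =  (1 3 6 4 5 7)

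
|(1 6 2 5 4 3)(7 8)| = 6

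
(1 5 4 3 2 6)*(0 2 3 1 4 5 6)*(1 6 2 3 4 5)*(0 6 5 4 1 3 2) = (0 2 6 4 5 3 1)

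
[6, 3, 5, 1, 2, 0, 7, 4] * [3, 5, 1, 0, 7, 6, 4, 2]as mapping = [0→4, 1→0, 2→6, 3→5, 4→1, 5→3, 6→2, 7→7]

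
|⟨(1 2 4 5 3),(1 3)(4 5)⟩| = 60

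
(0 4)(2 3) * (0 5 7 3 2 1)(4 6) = (0 6 4 5 7 3 1)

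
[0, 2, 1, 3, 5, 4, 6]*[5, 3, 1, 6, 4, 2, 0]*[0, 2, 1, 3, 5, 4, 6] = [4, 2, 3, 6, 1, 5, 0]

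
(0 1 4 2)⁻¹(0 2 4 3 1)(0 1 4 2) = (0 2 3 4 1)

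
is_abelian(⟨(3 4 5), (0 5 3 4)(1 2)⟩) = no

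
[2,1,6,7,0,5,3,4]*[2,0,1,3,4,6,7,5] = [1,0,7,5,2,6,3,4]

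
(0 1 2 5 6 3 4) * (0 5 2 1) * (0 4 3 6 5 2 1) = (0 4 2 1)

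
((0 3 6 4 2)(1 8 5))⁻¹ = (0 2 4 6 3)(1 5 8)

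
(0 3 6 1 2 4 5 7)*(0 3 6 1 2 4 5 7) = (0 6 2 5)(1 4 7 3)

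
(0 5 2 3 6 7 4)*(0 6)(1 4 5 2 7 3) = (0 2 1 4 6 3)(5 7)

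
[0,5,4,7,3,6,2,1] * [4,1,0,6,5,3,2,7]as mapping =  [0→4,1→3,2→5,3→7,4→6,5→2,6→0,7→1]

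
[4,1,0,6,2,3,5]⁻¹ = [2,1,4,5,0,6,3]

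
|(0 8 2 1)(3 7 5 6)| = 4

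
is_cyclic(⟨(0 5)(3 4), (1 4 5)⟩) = no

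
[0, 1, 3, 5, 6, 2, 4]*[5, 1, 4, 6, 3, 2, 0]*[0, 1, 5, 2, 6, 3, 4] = [3, 1, 4, 5, 0, 6, 2]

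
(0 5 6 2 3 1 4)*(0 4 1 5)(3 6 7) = (2 6)(3 5 7)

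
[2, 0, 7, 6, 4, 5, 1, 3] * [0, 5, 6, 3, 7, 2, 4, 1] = [6, 0, 1, 4, 7, 2, 5, 3]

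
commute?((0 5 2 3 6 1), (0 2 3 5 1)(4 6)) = no:(0 5 2 3 6 1) * (0 2 3 5 1)(4 6) = (0 1 2 5 3 4 6), (0 2 3 5 1)(4 6) * (0 5 2 3 6 1) = (0 3 2 6 4 1 5)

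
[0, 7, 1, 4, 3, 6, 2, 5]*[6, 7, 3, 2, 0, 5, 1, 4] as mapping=[0→6, 1→4, 2→7, 3→0, 4→2, 5→1, 6→3, 7→5] 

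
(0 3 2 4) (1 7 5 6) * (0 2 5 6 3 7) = (0 7 6 1) (2 4) (3 5) 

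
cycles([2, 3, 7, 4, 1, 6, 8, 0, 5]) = (0 2 7)(1 3 4)(5 6 8)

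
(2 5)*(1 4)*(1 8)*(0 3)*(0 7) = (0 3 7)(1 4 8)(2 5)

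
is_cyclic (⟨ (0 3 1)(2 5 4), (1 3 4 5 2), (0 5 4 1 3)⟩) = no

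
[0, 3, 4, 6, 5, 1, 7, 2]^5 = [0, 4, 6, 5, 7, 2, 1, 3]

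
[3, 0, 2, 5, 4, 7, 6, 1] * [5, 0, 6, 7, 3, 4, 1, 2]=[7, 5, 6, 4, 3, 2, 1, 0]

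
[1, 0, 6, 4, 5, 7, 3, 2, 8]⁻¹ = [1, 0, 7, 6, 3, 4, 2, 5, 8]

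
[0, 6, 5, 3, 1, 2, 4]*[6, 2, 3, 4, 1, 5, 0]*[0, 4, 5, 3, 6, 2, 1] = [1, 0, 2, 6, 5, 3, 4]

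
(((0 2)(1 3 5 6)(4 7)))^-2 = (1 5)(3 6)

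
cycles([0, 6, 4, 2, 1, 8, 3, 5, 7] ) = (1 6 3 2 4)(5 8 7)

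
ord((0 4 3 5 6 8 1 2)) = 8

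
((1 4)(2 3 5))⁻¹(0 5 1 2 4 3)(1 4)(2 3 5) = (0 2 4 3 1 5)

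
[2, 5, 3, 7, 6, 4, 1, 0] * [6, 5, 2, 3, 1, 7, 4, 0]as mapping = [0→2, 1→7, 2→3, 3→0, 4→4, 5→1, 6→5, 7→6]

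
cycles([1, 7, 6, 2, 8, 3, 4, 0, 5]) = (0 1 7)(2 6 4 8 5 3)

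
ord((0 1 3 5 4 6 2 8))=8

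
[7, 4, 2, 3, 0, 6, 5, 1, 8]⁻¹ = [4, 7, 2, 3, 1, 6, 5, 0, 8]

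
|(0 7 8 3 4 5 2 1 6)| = 9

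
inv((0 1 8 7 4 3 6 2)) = (0 2 6 3 4 7 8 1)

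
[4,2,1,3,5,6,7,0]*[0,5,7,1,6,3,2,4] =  [6,7,5,1,3,2,4,0] 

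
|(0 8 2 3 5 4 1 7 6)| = 9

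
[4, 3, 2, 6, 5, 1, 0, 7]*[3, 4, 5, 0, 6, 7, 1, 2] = [6, 0, 5, 1, 7, 4, 3, 2]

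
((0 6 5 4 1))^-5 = ()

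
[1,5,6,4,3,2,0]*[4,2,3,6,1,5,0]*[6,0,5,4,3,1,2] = [5,1,6,0,2,4,3]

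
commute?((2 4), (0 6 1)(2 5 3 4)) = no:(2 4) * (0 6 1)(2 5 3 4) = (0 6 1)(3 4 5), (0 6 1)(2 5 3 4) * (2 4) = (0 6 1)(2 5 3)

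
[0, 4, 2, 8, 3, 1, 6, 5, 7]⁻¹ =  [0, 5, 2, 4, 1, 7, 6, 8, 3]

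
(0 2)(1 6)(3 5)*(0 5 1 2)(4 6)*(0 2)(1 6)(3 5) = (0 2 3 6)(1 4)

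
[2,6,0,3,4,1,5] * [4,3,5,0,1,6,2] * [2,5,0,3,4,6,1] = [6,0,4,2,5,3,1]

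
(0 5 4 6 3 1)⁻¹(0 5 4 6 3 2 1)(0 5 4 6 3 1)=(0 5 4 6 3 1 2)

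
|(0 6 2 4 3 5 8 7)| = 8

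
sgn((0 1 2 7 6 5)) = -1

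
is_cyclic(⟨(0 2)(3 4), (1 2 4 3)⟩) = no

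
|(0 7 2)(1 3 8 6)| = 12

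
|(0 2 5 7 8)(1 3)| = 10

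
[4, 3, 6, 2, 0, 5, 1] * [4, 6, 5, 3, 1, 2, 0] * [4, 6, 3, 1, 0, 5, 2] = [6, 1, 4, 5, 0, 3, 2]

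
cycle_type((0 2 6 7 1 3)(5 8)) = 2.6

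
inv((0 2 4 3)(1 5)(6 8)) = (0 3 4 2)(1 5)(6 8)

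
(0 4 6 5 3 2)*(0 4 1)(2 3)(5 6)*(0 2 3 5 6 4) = (0 1 2)(3 5)(4 6)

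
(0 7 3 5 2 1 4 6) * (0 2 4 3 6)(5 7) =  (0 5 4)(1 3 7 6 2)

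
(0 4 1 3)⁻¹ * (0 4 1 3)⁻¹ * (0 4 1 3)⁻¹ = (0 4 1 3)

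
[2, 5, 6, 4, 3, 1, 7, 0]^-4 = [0, 1, 2, 3, 4, 5, 6, 7]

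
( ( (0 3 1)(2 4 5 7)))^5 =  (0 1 3)(2 4 5 7)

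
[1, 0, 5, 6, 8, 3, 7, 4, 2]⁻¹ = [1, 0, 8, 5, 7, 2, 3, 6, 4]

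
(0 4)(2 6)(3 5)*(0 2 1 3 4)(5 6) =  (1 3 6)(2 5 4)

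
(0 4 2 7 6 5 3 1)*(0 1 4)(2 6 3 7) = (3 4 6 5 7)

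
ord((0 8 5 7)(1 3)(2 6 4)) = 12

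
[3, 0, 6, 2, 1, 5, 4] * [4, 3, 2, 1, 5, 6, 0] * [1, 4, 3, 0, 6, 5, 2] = [4, 6, 1, 3, 0, 2, 5]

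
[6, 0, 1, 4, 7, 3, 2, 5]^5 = [6, 0, 1, 4, 7, 3, 2, 5]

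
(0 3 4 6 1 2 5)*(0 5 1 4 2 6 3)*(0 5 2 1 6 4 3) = (0 5 2 6 3 1 4)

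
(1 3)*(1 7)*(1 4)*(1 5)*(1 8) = (1 3 7 4 5 8) 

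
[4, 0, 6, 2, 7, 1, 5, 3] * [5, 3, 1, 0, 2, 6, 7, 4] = [2, 5, 7, 1, 4, 3, 6, 0]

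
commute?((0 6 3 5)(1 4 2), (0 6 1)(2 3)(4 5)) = no:(0 6 3 5)(1 4 2) * (0 6 1)(2 3)(4 5) = (0 1 5 6 2)(3 4), (0 6 1)(2 3)(4 5) * (0 6 3 5)(1 4 2) = (0 3 1 6 4)(2 5)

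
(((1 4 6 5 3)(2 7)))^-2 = (1 5 4 3 6)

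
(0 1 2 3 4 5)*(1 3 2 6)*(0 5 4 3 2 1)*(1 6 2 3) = (0 3 1 2 6)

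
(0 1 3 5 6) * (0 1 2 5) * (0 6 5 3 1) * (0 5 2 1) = (0 1)(2 3 6 5)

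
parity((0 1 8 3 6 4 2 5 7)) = even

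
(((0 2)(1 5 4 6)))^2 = (1 4)(5 6)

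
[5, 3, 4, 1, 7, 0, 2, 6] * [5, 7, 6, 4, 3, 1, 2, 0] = [1, 4, 3, 7, 0, 5, 6, 2]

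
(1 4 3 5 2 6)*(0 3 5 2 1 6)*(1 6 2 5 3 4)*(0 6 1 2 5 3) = (0 4) (1 2 6 5) 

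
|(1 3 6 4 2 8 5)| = 7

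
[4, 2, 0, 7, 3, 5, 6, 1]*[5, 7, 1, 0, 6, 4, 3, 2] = [6, 1, 5, 2, 0, 4, 3, 7]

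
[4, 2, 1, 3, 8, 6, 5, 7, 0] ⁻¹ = [8, 2, 1, 3, 0, 6, 5, 7, 4] 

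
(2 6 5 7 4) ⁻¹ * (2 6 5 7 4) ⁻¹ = (2 7 6 4 5) 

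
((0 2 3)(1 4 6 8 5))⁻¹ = (0 3 2)(1 5 8 6 4)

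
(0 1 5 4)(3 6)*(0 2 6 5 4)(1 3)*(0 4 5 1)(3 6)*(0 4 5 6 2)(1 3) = (0 2 1 6 4)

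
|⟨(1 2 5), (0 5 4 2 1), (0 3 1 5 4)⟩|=360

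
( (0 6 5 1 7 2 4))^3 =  (0 1 4 5 2 6 7)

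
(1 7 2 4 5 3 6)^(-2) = (1 3 4 7 6 5 2)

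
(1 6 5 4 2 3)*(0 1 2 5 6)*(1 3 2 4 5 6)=(0 3 4 6 1)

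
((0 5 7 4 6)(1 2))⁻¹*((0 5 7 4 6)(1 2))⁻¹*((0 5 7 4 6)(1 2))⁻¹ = (0 7 6 5 4)(1 2)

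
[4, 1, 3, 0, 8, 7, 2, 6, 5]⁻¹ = [3, 1, 6, 2, 0, 8, 7, 5, 4]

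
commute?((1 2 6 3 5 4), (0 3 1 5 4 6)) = no:(1 2 6 3 5 4) * (0 3 1 5 4 6) = (0 3 4 5 6 1 2), (0 3 1 5 4 6) * (1 2 6 3 5 4) = (0 5 1 4 3 2 6)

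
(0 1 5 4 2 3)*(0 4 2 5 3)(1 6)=(0 6 1 3 4 5 2)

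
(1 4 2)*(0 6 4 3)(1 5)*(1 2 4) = (0 6 1 3)(2 5)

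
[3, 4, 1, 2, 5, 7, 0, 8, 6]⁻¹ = [6, 2, 3, 0, 1, 4, 8, 5, 7]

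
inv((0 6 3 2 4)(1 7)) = (0 4 2 3 6)(1 7)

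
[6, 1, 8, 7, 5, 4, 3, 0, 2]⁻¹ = [7, 1, 8, 6, 5, 4, 0, 3, 2]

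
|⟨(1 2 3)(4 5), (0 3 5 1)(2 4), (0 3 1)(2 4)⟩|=720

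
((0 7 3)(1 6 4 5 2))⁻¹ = (0 3 7)(1 2 5 4 6)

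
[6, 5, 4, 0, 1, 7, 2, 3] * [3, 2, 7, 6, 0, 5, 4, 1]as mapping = [0→4, 1→5, 2→0, 3→3, 4→2, 5→1, 6→7, 7→6]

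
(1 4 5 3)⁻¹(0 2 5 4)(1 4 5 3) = (0 2 3 5)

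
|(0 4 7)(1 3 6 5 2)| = 15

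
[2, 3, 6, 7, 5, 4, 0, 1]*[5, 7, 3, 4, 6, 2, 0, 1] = [3, 4, 0, 1, 2, 6, 5, 7]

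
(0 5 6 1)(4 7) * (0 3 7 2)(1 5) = (0 1 3 7 4 2)(5 6)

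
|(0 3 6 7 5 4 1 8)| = 8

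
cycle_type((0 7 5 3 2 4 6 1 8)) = 9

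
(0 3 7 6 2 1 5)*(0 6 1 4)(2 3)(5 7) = (0 2 4)(1 7)(3 5 6)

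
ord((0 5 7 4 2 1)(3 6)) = 6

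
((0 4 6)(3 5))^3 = (3 5)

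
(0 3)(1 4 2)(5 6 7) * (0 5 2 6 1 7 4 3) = (1 3 5)(2 7)(4 6)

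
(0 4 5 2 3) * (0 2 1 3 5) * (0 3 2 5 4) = (1 2 4 3 5)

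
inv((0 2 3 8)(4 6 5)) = (0 8 3 2)(4 5 6)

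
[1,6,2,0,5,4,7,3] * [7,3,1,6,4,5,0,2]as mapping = [0→3,1→0,2→1,3→7,4→5,5→4,6→2,7→6]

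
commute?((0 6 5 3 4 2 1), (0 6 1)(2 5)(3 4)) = no:(0 6 5 3 4 2 1)*(0 6 1)(2 5)(3 4) = (0 1 6 2)(4 5), (0 6 1)(2 5)(3 4)*(0 6 5 3 4 2 1) = (0 5 1 6)(2 3)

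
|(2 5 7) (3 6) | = 6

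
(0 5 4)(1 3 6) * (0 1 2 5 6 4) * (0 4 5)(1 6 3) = (0 3 5 4 6 2)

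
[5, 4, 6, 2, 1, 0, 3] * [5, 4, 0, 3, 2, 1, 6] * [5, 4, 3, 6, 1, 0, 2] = [4, 3, 2, 5, 1, 0, 6]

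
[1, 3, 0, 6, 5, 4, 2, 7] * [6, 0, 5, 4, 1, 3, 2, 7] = [0, 4, 6, 2, 3, 1, 5, 7]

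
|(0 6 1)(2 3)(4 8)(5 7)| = 6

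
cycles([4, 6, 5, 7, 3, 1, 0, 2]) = (0 4 3 7 2 5 1 6)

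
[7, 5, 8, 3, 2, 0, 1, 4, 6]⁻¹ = [5, 6, 4, 3, 7, 1, 8, 0, 2]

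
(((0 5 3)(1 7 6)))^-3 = ()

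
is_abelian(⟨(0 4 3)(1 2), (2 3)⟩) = no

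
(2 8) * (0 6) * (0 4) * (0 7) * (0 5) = (0 6 4 7 5)(2 8)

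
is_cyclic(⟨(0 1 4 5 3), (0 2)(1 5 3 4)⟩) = no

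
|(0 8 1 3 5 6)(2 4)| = 6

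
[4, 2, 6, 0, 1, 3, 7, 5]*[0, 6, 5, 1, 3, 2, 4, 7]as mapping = [0→3, 1→5, 2→4, 3→0, 4→6, 5→1, 6→7, 7→2]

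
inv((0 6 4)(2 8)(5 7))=(0 4 6)(2 8)(5 7)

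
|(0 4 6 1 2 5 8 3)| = 8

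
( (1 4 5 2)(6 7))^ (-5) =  (1 2 5 4)(6 7)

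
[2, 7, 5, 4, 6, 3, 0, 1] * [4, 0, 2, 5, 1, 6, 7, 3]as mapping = [0→2, 1→3, 2→6, 3→1, 4→7, 5→5, 6→4, 7→0]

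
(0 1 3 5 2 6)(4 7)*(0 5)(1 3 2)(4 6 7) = (0 3)(1 2 7 6 5)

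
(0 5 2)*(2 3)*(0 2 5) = (3 5)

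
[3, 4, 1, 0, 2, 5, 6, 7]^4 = [0, 4, 1, 3, 2, 5, 6, 7]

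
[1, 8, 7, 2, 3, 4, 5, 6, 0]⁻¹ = [8, 0, 3, 4, 5, 6, 7, 2, 1]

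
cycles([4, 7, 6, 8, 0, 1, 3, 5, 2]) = (0 4) (1 7 5) (2 6 3 8) 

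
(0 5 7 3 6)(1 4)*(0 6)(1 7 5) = (0 1 4 7 3)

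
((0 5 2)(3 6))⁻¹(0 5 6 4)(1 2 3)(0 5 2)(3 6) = (0 6 1)(2 3 4 5)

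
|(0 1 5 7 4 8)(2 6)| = 6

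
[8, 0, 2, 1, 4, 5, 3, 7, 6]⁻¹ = [1, 3, 2, 6, 4, 5, 8, 7, 0]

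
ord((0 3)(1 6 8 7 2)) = 10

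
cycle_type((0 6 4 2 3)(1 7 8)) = 3.5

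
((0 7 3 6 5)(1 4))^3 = (0 6 7 5 3)(1 4)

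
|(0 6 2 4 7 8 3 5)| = 8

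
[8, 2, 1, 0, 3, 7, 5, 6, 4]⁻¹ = [3, 2, 1, 4, 8, 6, 7, 5, 0]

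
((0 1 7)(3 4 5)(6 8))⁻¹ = (0 7 1)(3 5 4)(6 8)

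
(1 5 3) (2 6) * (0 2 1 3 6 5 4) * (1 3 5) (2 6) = (0 6 3 5 2 1 4) 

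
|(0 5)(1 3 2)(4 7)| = 6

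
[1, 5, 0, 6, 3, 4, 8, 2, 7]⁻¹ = [2, 0, 7, 4, 5, 1, 3, 8, 6]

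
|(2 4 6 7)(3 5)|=4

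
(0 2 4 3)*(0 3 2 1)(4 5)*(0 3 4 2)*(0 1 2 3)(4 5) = (0 2 4 1)(3 5)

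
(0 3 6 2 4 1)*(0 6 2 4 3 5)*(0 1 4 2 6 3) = (0 5 1 3 6 2)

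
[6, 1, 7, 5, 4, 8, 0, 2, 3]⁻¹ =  [6, 1, 7, 8, 4, 3, 0, 2, 5]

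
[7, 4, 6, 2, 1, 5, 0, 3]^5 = [0, 4, 2, 3, 1, 5, 6, 7]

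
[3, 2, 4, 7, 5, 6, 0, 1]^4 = [2, 6, 0, 4, 3, 7, 1, 5]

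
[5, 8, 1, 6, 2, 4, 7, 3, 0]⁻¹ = [8, 2, 4, 7, 5, 0, 3, 6, 1]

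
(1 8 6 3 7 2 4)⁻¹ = (1 4 2 7 3 6 8)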